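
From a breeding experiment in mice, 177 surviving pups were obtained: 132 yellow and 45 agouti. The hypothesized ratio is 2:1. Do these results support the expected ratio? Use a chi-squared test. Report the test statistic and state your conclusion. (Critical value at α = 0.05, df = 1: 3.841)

Under the 2:1 hypothesis (Σ ratio = 3, N = 177):
  yellow: 177 × 2/3 = 118
  agouti: 177 × 1/3 = 59
χ² = Σ (O − E)² / E
  yellow: (132 − 118)² / 118 = 1.6610
  agouti: (45 − 59)² / 59 = 3.3220
χ² = 1.6610 + 3.3220 = 4.983
Degrees of freedom = 2 − 1 = 1; critical value at α = 0.05 is 3.841.
Since 4.983 > 3.841, we reject the null hypothesis — the data do not fit the 2:1 ratio.

4.983; not consistent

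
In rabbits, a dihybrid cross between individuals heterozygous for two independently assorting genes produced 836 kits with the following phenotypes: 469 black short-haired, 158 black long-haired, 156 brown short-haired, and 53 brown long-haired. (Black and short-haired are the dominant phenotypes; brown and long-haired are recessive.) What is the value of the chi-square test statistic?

0.028

A dihybrid F₂ with independent assortment and complete dominance at both loci gives a 9:3:3:1 phenotypic ratio.
Under the 9:3:3:1 hypothesis (Σ ratio = 16, N = 836):
  black short-haired: 836 × 9/16 = 470.25
  black long-haired: 836 × 3/16 = 156.75
  brown short-haired: 836 × 3/16 = 156.75
  brown long-haired: 836 × 1/16 = 52.25
χ² = Σ (O − E)² / E
  black short-haired: (469 − 470.25)² / 470.25 = 0.0033
  black long-haired: (158 − 156.75)² / 156.75 = 0.0100
  brown short-haired: (156 − 156.75)² / 156.75 = 0.0036
  brown long-haired: (53 − 52.25)² / 52.25 = 0.0108
χ² = 0.0033 + 0.0100 + 0.0036 + 0.0108 = 0.0277 ≈ 0.028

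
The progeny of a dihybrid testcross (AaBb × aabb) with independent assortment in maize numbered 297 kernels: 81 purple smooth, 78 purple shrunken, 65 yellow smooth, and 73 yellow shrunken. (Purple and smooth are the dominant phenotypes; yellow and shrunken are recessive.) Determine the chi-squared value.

1.976

A dihybrid testcross with independent assortment gives a 1:1:1:1 ratio.
Expected counts for N = 297 under a 1:1:1:1 ratio (total parts = 4):
  purple smooth: 297 × 1/4 = 74.25
  purple shrunken: 297 × 1/4 = 74.25
  yellow smooth: 297 × 1/4 = 74.25
  yellow shrunken: 297 × 1/4 = 74.25
χ² = Σ (O − E)² / E
  purple smooth: (81 − 74.25)² / 74.25 = 0.6136
  purple shrunken: (78 − 74.25)² / 74.25 = 0.1894
  yellow smooth: (65 − 74.25)² / 74.25 = 1.1524
  yellow shrunken: (73 − 74.25)² / 74.25 = 0.0210
χ² = 0.6136 + 0.1894 + 1.1524 + 0.0210 = 1.9764 ≈ 1.976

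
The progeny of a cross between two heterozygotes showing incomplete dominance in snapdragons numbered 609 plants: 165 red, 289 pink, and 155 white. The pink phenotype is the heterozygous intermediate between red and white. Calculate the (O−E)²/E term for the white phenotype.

0.050

With incomplete dominance, a heterozygote × heterozygote cross gives a 1:2:1 phenotypic ratio.
Under the 1:2:1 hypothesis (Σ ratio = 4, N = 609):
  red: 609 × 1/4 = 152.25
  pink: 609 × 2/4 = 304.5
  white: 609 × 1/4 = 152.25
Contribution of white: (155 − 152.25)² / 152.25 = 0.0497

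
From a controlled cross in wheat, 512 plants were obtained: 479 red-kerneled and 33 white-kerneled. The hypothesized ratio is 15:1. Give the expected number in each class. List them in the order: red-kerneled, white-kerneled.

480, 32

Total ratio parts = 16. Expected numbers out of 512:
  red-kerneled: 512 × 15/16 = 480
  white-kerneled: 512 × 1/16 = 32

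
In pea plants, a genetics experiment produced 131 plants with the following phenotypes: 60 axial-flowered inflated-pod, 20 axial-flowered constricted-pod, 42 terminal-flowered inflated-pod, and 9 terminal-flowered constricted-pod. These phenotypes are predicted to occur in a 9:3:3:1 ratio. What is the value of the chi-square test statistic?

15.850

The 9:3:3:1 ratio has 16 parts, so with N = 131 the expected counts are:
  axial-flowered inflated-pod: 131 × 9/16 = 73.6875
  axial-flowered constricted-pod: 131 × 3/16 = 24.5625
  terminal-flowered inflated-pod: 131 × 3/16 = 24.5625
  terminal-flowered constricted-pod: 131 × 1/16 = 8.1875
χ² = Σ (O − E)² / E
  axial-flowered inflated-pod: (60 − 73.6875)² / 73.6875 = 2.5425
  axial-flowered constricted-pod: (20 − 24.5625)² / 24.5625 = 0.8475
  terminal-flowered inflated-pod: (42 − 24.5625)² / 24.5625 = 12.3793
  terminal-flowered constricted-pod: (9 − 8.1875)² / 8.1875 = 0.0806
χ² = 2.5425 + 0.8475 + 12.3793 + 0.0806 = 15.8499 ≈ 15.850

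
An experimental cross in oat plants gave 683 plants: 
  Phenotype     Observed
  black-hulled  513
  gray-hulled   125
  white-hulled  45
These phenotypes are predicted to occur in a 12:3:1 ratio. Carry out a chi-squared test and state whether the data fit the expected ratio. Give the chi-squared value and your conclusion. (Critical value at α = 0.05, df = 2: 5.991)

0.200; consistent

Total ratio parts = 16. Expected numbers out of 683:
  black-hulled: 683 × 12/16 = 512.25
  gray-hulled: 683 × 3/16 = 128.0625
  white-hulled: 683 × 1/16 = 42.6875
χ² = Σ (O − E)² / E
  black-hulled: (513 − 512.25)² / 512.25 = 0.0011
  gray-hulled: (125 − 128.0625)² / 128.0625 = 0.0732
  white-hulled: (45 − 42.6875)² / 42.6875 = 0.1253
χ² = 0.0011 + 0.0732 + 0.1253 = 0.1996 ≈ 0.200
Degrees of freedom = 3 − 1 = 2; critical value at α = 0.05 is 5.991.
Since 0.200 < 5.991, we fail to reject the null hypothesis — the data are consistent with the 12:3:1 ratio.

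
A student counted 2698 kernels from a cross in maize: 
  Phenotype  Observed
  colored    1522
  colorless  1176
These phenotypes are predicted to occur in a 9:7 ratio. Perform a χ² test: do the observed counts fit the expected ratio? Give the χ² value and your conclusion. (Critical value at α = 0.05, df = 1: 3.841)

0.029; consistent

Under the 9:7 hypothesis (Σ ratio = 16, N = 2698):
  colored: 2698 × 9/16 = 1517.625
  colorless: 2698 × 7/16 = 1180.375
χ² = Σ (O − E)² / E
  colored: (1522 − 1517.625)² / 1517.625 = 0.0126
  colorless: (1176 − 1180.375)² / 1180.375 = 0.0162
χ² = 0.0126 + 0.0162 = 0.0288 ≈ 0.029
Degrees of freedom = 2 − 1 = 1; critical value at α = 0.05 is 3.841.
Since 0.029 < 3.841, we fail to reject the null hypothesis — the data are consistent with the 9:7 ratio.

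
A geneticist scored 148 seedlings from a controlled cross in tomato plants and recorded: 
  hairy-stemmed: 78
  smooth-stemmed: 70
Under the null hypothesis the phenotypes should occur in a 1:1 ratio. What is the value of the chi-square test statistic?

0.432

The 1:1 ratio has 2 parts, so with N = 148 the expected counts are:
  hairy-stemmed: 148 × 1/2 = 74
  smooth-stemmed: 148 × 1/2 = 74
χ² = Σ (O − E)² / E
  hairy-stemmed: (78 − 74)² / 74 = 0.2162
  smooth-stemmed: (70 − 74)² / 74 = 0.2162
χ² = 0.2162 + 0.2162 = 0.4324 ≈ 0.432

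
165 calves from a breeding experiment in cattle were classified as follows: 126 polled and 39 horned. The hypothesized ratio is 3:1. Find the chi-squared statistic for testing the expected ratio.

The 3:1 ratio has 4 parts, so with N = 165 the expected counts are:
  polled: 165 × 3/4 = 123.75
  horned: 165 × 1/4 = 41.25
χ² = Σ (O − E)² / E
  polled: (126 − 123.75)² / 123.75 = 0.0409
  horned: (39 − 41.25)² / 41.25 = 0.1227
χ² = 0.0409 + 0.1227 = 0.1636 ≈ 0.164

0.164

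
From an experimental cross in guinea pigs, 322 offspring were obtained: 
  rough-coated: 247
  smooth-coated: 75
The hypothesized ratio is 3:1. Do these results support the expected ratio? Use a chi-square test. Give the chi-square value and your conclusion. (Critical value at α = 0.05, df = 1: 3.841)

0.501; consistent

Total ratio parts = 4. Expected numbers out of 322:
  rough-coated: 322 × 3/4 = 241.5
  smooth-coated: 322 × 1/4 = 80.5
χ² = Σ (O − E)² / E
  rough-coated: (247 − 241.5)² / 241.5 = 0.1253
  smooth-coated: (75 − 80.5)² / 80.5 = 0.3758
χ² = 0.1253 + 0.3758 = 0.5011 ≈ 0.501
Degrees of freedom = 2 − 1 = 1; critical value at α = 0.05 is 3.841.
Since 0.501 < 3.841, we fail to reject the null hypothesis — the data are consistent with the 3:1 ratio.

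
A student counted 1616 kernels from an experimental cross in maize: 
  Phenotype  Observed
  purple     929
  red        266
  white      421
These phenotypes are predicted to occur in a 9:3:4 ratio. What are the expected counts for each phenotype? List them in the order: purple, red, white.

909, 303, 404

Under the 9:3:4 hypothesis (Σ ratio = 16, N = 1616):
  purple: 1616 × 9/16 = 909
  red: 1616 × 3/16 = 303
  white: 1616 × 4/16 = 404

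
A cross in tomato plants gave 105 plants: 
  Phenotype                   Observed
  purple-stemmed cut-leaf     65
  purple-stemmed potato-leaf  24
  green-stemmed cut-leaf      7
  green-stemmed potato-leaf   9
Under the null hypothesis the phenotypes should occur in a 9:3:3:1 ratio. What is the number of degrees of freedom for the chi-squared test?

3

A goodness-of-fit test with 4 phenotype classes has df = 4 − 1 = 3.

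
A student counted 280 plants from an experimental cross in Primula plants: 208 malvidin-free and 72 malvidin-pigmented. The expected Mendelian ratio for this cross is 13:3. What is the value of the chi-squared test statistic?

Under the 13:3 hypothesis (Σ ratio = 16, N = 280):
  malvidin-free: 280 × 13/16 = 227.5
  malvidin-pigmented: 280 × 3/16 = 52.5
χ² = Σ (O − E)² / E
  malvidin-free: (208 − 227.5)² / 227.5 = 1.6714
  malvidin-pigmented: (72 − 52.5)² / 52.5 = 7.2429
χ² = 1.6714 + 7.2429 = 8.9143 ≈ 8.914

8.914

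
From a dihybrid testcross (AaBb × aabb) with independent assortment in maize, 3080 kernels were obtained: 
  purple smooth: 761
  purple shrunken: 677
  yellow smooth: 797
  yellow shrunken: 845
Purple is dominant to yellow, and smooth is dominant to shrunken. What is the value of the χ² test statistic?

19.590

A dihybrid testcross with independent assortment gives a 1:1:1:1 ratio.
The 1:1:1:1 ratio has 4 parts, so with N = 3080 the expected counts are:
  purple smooth: 3080 × 1/4 = 770
  purple shrunken: 3080 × 1/4 = 770
  yellow smooth: 3080 × 1/4 = 770
  yellow shrunken: 3080 × 1/4 = 770
χ² = Σ (O − E)² / E
  purple smooth: (761 − 770)² / 770 = 0.1052
  purple shrunken: (677 − 770)² / 770 = 11.2325
  yellow smooth: (797 − 770)² / 770 = 0.9468
  yellow shrunken: (845 − 770)² / 770 = 7.3052
χ² = 0.1052 + 11.2325 + 0.9468 + 7.3052 = 19.5897 ≈ 19.590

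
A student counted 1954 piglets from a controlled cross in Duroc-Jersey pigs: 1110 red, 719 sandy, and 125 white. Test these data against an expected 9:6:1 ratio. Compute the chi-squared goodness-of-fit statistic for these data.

Under the 9:6:1 hypothesis (Σ ratio = 16, N = 1954):
  red: 1954 × 9/16 = 1099.125
  sandy: 1954 × 6/16 = 732.75
  white: 1954 × 1/16 = 122.125
χ² = Σ (O − E)² / E
  red: (1110 − 1099.125)² / 1099.125 = 0.1076
  sandy: (719 − 732.75)² / 732.75 = 0.2580
  white: (125 − 122.125)² / 122.125 = 0.0677
χ² = 0.1076 + 0.2580 + 0.0677 = 0.4333 ≈ 0.433

0.433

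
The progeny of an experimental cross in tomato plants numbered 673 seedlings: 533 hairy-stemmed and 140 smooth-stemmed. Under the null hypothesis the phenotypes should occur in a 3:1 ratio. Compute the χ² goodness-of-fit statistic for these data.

6.324

Total ratio parts = 4. Expected numbers out of 673:
  hairy-stemmed: 673 × 3/4 = 504.75
  smooth-stemmed: 673 × 1/4 = 168.25
χ² = Σ (O − E)² / E
  hairy-stemmed: (533 − 504.75)² / 504.75 = 1.5811
  smooth-stemmed: (140 − 168.25)² / 168.25 = 4.7433
χ² = 1.5811 + 4.7433 = 6.3244 ≈ 6.324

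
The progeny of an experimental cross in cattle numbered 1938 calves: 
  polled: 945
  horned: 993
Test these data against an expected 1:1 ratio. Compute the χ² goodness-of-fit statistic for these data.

Expected counts for N = 1938 under a 1:1 ratio (total parts = 2):
  polled: 1938 × 1/2 = 969
  horned: 1938 × 1/2 = 969
χ² = Σ (O − E)² / E
  polled: (945 − 969)² / 969 = 0.5944
  horned: (993 − 969)² / 969 = 0.5944
χ² = 0.5944 + 0.5944 = 1.1888 ≈ 1.189

1.189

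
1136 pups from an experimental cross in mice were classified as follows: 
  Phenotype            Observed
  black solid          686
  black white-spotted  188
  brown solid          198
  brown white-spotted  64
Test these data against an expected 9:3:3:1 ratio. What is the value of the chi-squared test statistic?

8.138

Total ratio parts = 16. Expected numbers out of 1136:
  black solid: 1136 × 9/16 = 639
  black white-spotted: 1136 × 3/16 = 213
  brown solid: 1136 × 3/16 = 213
  brown white-spotted: 1136 × 1/16 = 71
χ² = Σ (O − E)² / E
  black solid: (686 − 639)² / 639 = 3.4570
  black white-spotted: (188 − 213)² / 213 = 2.9343
  brown solid: (198 − 213)² / 213 = 1.0563
  brown white-spotted: (64 − 71)² / 71 = 0.6901
χ² = 3.4570 + 2.9343 + 1.0563 + 0.6901 = 8.1377 ≈ 8.138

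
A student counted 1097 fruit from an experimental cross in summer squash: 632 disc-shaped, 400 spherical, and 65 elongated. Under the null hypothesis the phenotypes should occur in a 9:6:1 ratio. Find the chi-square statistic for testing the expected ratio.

0.861

Under the 9:6:1 hypothesis (Σ ratio = 16, N = 1097):
  disc-shaped: 1097 × 9/16 = 617.0625
  spherical: 1097 × 6/16 = 411.375
  elongated: 1097 × 1/16 = 68.5625
χ² = Σ (O − E)² / E
  disc-shaped: (632 − 617.0625)² / 617.0625 = 0.3616
  spherical: (400 − 411.375)² / 411.375 = 0.3145
  elongated: (65 − 68.5625)² / 68.5625 = 0.1851
χ² = 0.3616 + 0.3145 + 0.1851 = 0.8612 ≈ 0.861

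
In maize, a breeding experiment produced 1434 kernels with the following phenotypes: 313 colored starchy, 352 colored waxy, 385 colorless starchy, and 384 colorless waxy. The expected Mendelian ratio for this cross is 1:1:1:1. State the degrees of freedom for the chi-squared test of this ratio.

A goodness-of-fit test with 4 phenotype classes has df = 4 − 1 = 3.

3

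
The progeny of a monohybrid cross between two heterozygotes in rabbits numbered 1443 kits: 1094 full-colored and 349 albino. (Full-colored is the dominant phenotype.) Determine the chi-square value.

0.510

For a monohybrid cross between heterozygotes with complete dominance, the expected phenotypic ratio is 3:1.
Expected counts for N = 1443 under a 3:1 ratio (total parts = 4):
  full-colored: 1443 × 3/4 = 1082.25
  albino: 1443 × 1/4 = 360.75
χ² = Σ (O − E)² / E
  full-colored: (1094 − 1082.25)² / 1082.25 = 0.1276
  albino: (349 − 360.75)² / 360.75 = 0.3827
χ² = 0.1276 + 0.3827 = 0.5103 ≈ 0.510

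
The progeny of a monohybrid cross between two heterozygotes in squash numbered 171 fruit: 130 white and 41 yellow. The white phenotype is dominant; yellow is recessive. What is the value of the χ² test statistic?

For a monohybrid cross between heterozygotes with complete dominance, the expected phenotypic ratio is 3:1.
The 3:1 ratio has 4 parts, so with N = 171 the expected counts are:
  white: 171 × 3/4 = 128.25
  yellow: 171 × 1/4 = 42.75
χ² = Σ (O − E)² / E
  white: (130 − 128.25)² / 128.25 = 0.0239
  yellow: (41 − 42.75)² / 42.75 = 0.0716
χ² = 0.0239 + 0.0716 = 0.0955 ≈ 0.096

0.096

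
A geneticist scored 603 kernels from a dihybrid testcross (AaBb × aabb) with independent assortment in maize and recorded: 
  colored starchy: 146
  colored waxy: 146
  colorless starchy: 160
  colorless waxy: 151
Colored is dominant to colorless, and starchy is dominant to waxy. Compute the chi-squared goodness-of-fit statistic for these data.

A dihybrid testcross with independent assortment gives a 1:1:1:1 ratio.
Under the 1:1:1:1 hypothesis (Σ ratio = 4, N = 603):
  colored starchy: 603 × 1/4 = 150.75
  colored waxy: 603 × 1/4 = 150.75
  colorless starchy: 603 × 1/4 = 150.75
  colorless waxy: 603 × 1/4 = 150.75
χ² = Σ (O − E)² / E
  colored starchy: (146 − 150.75)² / 150.75 = 0.1497
  colored waxy: (146 − 150.75)² / 150.75 = 0.1497
  colorless starchy: (160 − 150.75)² / 150.75 = 0.5676
  colorless waxy: (151 − 150.75)² / 150.75 = 0.0004
χ² = 0.1497 + 0.1497 + 0.5676 + 0.0004 = 0.8674 ≈ 0.867

0.867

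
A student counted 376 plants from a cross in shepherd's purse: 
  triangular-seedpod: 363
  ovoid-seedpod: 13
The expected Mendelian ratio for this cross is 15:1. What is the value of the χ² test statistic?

Expected counts for N = 376 under a 15:1 ratio (total parts = 16):
  triangular-seedpod: 376 × 15/16 = 352.5
  ovoid-seedpod: 376 × 1/16 = 23.5
χ² = Σ (O − E)² / E
  triangular-seedpod: (363 − 352.5)² / 352.5 = 0.3128
  ovoid-seedpod: (13 − 23.5)² / 23.5 = 4.6915
χ² = 0.3128 + 4.6915 = 5.0043 ≈ 5.004

5.004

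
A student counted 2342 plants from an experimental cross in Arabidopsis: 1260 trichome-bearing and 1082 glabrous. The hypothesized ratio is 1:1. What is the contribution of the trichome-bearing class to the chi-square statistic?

Total ratio parts = 2. Expected numbers out of 2342:
  trichome-bearing: 2342 × 1/2 = 1171
  glabrous: 2342 × 1/2 = 1171
Contribution of trichome-bearing: (1260 − 1171)² / 1171 = 6.7643

6.764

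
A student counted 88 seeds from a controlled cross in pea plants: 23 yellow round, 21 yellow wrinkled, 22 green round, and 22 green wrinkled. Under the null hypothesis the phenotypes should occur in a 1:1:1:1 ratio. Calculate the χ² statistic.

0.091

Total ratio parts = 4. Expected numbers out of 88:
  yellow round: 88 × 1/4 = 22
  yellow wrinkled: 88 × 1/4 = 22
  green round: 88 × 1/4 = 22
  green wrinkled: 88 × 1/4 = 22
χ² = Σ (O − E)² / E
  yellow round: (23 − 22)² / 22 = 0.0455
  yellow wrinkled: (21 − 22)² / 22 = 0.0455
  green round: (22 − 22)² / 22 = 0.0000
  green wrinkled: (22 − 22)² / 22 = 0.0000
χ² = 0.0455 + 0.0455 + 0.0000 + 0.0000 = 0.091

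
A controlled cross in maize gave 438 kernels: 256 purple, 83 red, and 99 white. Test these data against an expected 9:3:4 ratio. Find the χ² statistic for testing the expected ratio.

1.392

The 9:3:4 ratio has 16 parts, so with N = 438 the expected counts are:
  purple: 438 × 9/16 = 246.375
  red: 438 × 3/16 = 82.125
  white: 438 × 4/16 = 109.5
χ² = Σ (O − E)² / E
  purple: (256 − 246.375)² / 246.375 = 0.3760
  red: (83 − 82.125)² / 82.125 = 0.0093
  white: (99 − 109.5)² / 109.5 = 1.0068
χ² = 0.3760 + 0.0093 + 1.0068 = 1.3921 ≈ 1.392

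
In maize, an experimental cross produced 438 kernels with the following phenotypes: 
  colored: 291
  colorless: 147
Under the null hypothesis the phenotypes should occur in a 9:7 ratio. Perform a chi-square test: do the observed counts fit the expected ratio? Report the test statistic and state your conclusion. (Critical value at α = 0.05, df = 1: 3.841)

18.475; not consistent

Under the 9:7 hypothesis (Σ ratio = 16, N = 438):
  colored: 438 × 9/16 = 246.375
  colorless: 438 × 7/16 = 191.625
χ² = Σ (O − E)² / E
  colored: (291 − 246.375)² / 246.375 = 8.0828
  colorless: (147 − 191.625)² / 191.625 = 10.3921
χ² = 8.0828 + 10.3921 = 18.4749 ≈ 18.475
Degrees of freedom = 2 − 1 = 1; critical value at α = 0.05 is 3.841.
Since 18.475 > 3.841, we reject the null hypothesis — the data do not fit the 9:7 ratio.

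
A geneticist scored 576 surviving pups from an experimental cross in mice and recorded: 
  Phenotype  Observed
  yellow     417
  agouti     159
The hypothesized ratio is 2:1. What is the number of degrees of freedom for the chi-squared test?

A goodness-of-fit test with 2 phenotype classes has df = 2 − 1 = 1.

1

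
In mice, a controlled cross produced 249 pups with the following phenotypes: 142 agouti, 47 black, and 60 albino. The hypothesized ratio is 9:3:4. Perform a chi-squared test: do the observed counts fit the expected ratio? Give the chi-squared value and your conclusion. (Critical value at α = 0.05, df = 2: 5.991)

0.110; consistent

The 9:3:4 ratio has 16 parts, so with N = 249 the expected counts are:
  agouti: 249 × 9/16 = 140.0625
  black: 249 × 3/16 = 46.6875
  albino: 249 × 4/16 = 62.25
χ² = Σ (O − E)² / E
  agouti: (142 − 140.0625)² / 140.0625 = 0.0268
  black: (47 − 46.6875)² / 46.6875 = 0.0021
  albino: (60 − 62.25)² / 62.25 = 0.0813
χ² = 0.0268 + 0.0021 + 0.0813 = 0.1102 ≈ 0.110
Degrees of freedom = 3 − 1 = 2; critical value at α = 0.05 is 5.991.
Since 0.110 < 5.991, we fail to reject the null hypothesis — the data are consistent with the 9:3:4 ratio.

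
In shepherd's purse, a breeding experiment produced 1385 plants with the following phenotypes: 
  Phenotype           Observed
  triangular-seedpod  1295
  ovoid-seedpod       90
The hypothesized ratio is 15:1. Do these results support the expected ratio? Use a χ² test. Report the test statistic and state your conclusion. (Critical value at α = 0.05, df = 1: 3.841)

Total ratio parts = 16. Expected numbers out of 1385:
  triangular-seedpod: 1385 × 15/16 = 1298.4375
  ovoid-seedpod: 1385 × 1/16 = 86.5625
χ² = Σ (O − E)² / E
  triangular-seedpod: (1295 − 1298.4375)² / 1298.4375 = 0.0091
  ovoid-seedpod: (90 − 86.5625)² / 86.5625 = 0.1365
χ² = 0.0091 + 0.1365 = 0.1456 ≈ 0.146
Degrees of freedom = 2 − 1 = 1; critical value at α = 0.05 is 3.841.
Since 0.146 < 3.841, we fail to reject the null hypothesis — the data are consistent with the 15:1 ratio.

0.146; consistent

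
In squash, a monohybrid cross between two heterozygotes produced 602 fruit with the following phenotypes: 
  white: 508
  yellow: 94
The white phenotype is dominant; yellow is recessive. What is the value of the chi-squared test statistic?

For a monohybrid cross between heterozygotes with complete dominance, the expected phenotypic ratio is 3:1.
Expected counts for N = 602 under a 3:1 ratio (total parts = 4):
  white: 602 × 3/4 = 451.5
  yellow: 602 × 1/4 = 150.5
χ² = Σ (O − E)² / E
  white: (508 − 451.5)² / 451.5 = 7.0703
  yellow: (94 − 150.5)² / 150.5 = 21.2110
χ² = 7.0703 + 21.2110 = 28.2813 ≈ 28.281

28.281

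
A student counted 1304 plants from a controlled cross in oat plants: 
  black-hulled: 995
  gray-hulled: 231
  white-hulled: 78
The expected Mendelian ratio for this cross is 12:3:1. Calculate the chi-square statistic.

The 12:3:1 ratio has 16 parts, so with N = 1304 the expected counts are:
  black-hulled: 1304 × 12/16 = 978
  gray-hulled: 1304 × 3/16 = 244.5
  white-hulled: 1304 × 1/16 = 81.5
χ² = Σ (O − E)² / E
  black-hulled: (995 − 978)² / 978 = 0.2955
  gray-hulled: (231 − 244.5)² / 244.5 = 0.7454
  white-hulled: (78 − 81.5)² / 81.5 = 0.1503
χ² = 0.2955 + 0.7454 + 0.1503 = 1.1912 ≈ 1.191

1.191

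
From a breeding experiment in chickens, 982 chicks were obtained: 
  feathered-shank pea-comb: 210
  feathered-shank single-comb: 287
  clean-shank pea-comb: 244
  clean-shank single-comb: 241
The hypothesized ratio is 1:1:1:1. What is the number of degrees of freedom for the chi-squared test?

3

A goodness-of-fit test with 4 phenotype classes has df = 4 − 1 = 3.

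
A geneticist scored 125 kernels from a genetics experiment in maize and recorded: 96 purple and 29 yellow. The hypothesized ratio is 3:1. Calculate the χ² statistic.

0.216

Expected counts for N = 125 under a 3:1 ratio (total parts = 4):
  purple: 125 × 3/4 = 93.75
  yellow: 125 × 1/4 = 31.25
χ² = Σ (O − E)² / E
  purple: (96 − 93.75)² / 93.75 = 0.0540
  yellow: (29 − 31.25)² / 31.25 = 0.1620
χ² = 0.0540 + 0.1620 = 0.216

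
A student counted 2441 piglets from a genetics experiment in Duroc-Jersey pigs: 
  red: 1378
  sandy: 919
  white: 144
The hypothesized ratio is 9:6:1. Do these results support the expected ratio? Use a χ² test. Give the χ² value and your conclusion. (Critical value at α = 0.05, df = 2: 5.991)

0.513; consistent

Under the 9:6:1 hypothesis (Σ ratio = 16, N = 2441):
  red: 2441 × 9/16 = 1373.0625
  sandy: 2441 × 6/16 = 915.375
  white: 2441 × 1/16 = 152.5625
χ² = Σ (O − E)² / E
  red: (1378 − 1373.0625)² / 1373.0625 = 0.0178
  sandy: (919 − 915.375)² / 915.375 = 0.0144
  white: (144 − 152.5625)² / 152.5625 = 0.4806
χ² = 0.0178 + 0.0144 + 0.4806 = 0.5128 ≈ 0.513
Degrees of freedom = 3 − 1 = 2; critical value at α = 0.05 is 5.991.
Since 0.513 < 5.991, we fail to reject the null hypothesis — the data are consistent with the 9:6:1 ratio.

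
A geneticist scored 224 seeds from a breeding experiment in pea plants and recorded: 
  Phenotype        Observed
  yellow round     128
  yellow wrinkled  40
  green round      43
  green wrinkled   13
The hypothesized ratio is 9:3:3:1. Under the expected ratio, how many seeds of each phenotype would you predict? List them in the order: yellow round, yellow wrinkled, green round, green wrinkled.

The 9:3:3:1 ratio has 16 parts, so with N = 224 the expected counts are:
  yellow round: 224 × 9/16 = 126
  yellow wrinkled: 224 × 3/16 = 42
  green round: 224 × 3/16 = 42
  green wrinkled: 224 × 1/16 = 14

126, 42, 42, 14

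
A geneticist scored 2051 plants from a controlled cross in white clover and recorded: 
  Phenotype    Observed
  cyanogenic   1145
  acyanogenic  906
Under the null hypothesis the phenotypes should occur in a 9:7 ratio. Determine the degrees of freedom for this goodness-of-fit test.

1

A goodness-of-fit test with 2 phenotype classes has df = 2 − 1 = 1.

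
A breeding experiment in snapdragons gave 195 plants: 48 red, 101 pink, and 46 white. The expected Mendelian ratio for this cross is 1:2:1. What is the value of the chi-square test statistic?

0.292

Expected counts for N = 195 under a 1:2:1 ratio (total parts = 4):
  red: 195 × 1/4 = 48.75
  pink: 195 × 2/4 = 97.5
  white: 195 × 1/4 = 48.75
χ² = Σ (O − E)² / E
  red: (48 − 48.75)² / 48.75 = 0.0115
  pink: (101 − 97.5)² / 97.5 = 0.1256
  white: (46 − 48.75)² / 48.75 = 0.1551
χ² = 0.0115 + 0.1256 + 0.1551 = 0.2922 ≈ 0.292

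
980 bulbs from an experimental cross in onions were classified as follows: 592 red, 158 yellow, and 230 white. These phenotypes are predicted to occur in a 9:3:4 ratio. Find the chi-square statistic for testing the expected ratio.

7.539

Total ratio parts = 16. Expected numbers out of 980:
  red: 980 × 9/16 = 551.25
  yellow: 980 × 3/16 = 183.75
  white: 980 × 4/16 = 245
χ² = Σ (O − E)² / E
  red: (592 − 551.25)² / 551.25 = 3.0124
  yellow: (158 − 183.75)² / 183.75 = 3.6085
  white: (230 − 245)² / 245 = 0.9184
χ² = 3.0124 + 3.6085 + 0.9184 = 7.5393 ≈ 7.539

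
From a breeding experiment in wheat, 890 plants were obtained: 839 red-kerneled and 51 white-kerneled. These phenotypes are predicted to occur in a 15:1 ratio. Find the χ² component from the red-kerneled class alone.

Total ratio parts = 16. Expected numbers out of 890:
  red-kerneled: 890 × 15/16 = 834.375
  white-kerneled: 890 × 1/16 = 55.625
Contribution of red-kerneled: (839 − 834.375)² / 834.375 = 0.0256

0.026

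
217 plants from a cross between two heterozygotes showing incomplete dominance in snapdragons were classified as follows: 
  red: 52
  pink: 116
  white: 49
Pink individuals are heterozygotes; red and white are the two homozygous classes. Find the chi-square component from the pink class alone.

0.518

With incomplete dominance, a heterozygote × heterozygote cross gives a 1:2:1 phenotypic ratio.
Total ratio parts = 4. Expected numbers out of 217:
  red: 217 × 1/4 = 54.25
  pink: 217 × 2/4 = 108.5
  white: 217 × 1/4 = 54.25
Contribution of pink: (116 − 108.5)² / 108.5 = 0.5184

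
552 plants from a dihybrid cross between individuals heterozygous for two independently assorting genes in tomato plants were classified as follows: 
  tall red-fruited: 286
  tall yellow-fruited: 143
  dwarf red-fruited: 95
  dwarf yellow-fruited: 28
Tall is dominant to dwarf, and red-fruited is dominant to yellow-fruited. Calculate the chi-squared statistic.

A dihybrid F₂ with independent assortment and complete dominance at both loci gives a 9:3:3:1 phenotypic ratio.
Expected counts for N = 552 under a 9:3:3:1 ratio (total parts = 16):
  tall red-fruited: 552 × 9/16 = 310.5
  tall yellow-fruited: 552 × 3/16 = 103.5
  dwarf red-fruited: 552 × 3/16 = 103.5
  dwarf yellow-fruited: 552 × 1/16 = 34.5
χ² = Σ (O − E)² / E
  tall red-fruited: (286 − 310.5)² / 310.5 = 1.9332
  tall yellow-fruited: (143 − 103.5)² / 103.5 = 15.0749
  dwarf red-fruited: (95 − 103.5)² / 103.5 = 0.6981
  dwarf yellow-fruited: (28 − 34.5)² / 34.5 = 1.2246
χ² = 1.9332 + 15.0749 + 0.6981 + 1.2246 = 18.9308 ≈ 18.931

18.931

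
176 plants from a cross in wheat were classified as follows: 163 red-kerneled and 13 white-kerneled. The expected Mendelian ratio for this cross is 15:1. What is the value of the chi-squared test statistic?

0.388

Expected counts for N = 176 under a 15:1 ratio (total parts = 16):
  red-kerneled: 176 × 15/16 = 165
  white-kerneled: 176 × 1/16 = 11
χ² = Σ (O − E)² / E
  red-kerneled: (163 − 165)² / 165 = 0.0242
  white-kerneled: (13 − 11)² / 11 = 0.3636
χ² = 0.0242 + 0.3636 = 0.3878 ≈ 0.388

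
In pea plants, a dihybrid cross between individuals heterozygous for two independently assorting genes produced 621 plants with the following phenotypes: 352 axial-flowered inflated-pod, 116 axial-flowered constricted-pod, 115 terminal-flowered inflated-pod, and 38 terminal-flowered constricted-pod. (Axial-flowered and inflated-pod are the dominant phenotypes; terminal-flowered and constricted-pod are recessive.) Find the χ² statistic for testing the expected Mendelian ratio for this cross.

0.057

A dihybrid F₂ with independent assortment and complete dominance at both loci gives a 9:3:3:1 phenotypic ratio.
Expected counts for N = 621 under a 9:3:3:1 ratio (total parts = 16):
  axial-flowered inflated-pod: 621 × 9/16 = 349.3125
  axial-flowered constricted-pod: 621 × 3/16 = 116.4375
  terminal-flowered inflated-pod: 621 × 3/16 = 116.4375
  terminal-flowered constricted-pod: 621 × 1/16 = 38.8125
χ² = Σ (O − E)² / E
  axial-flowered inflated-pod: (352 − 349.3125)² / 349.3125 = 0.0207
  axial-flowered constricted-pod: (116 − 116.4375)² / 116.4375 = 0.0016
  terminal-flowered inflated-pod: (115 − 116.4375)² / 116.4375 = 0.0177
  terminal-flowered constricted-pod: (38 − 38.8125)² / 38.8125 = 0.0170
χ² = 0.0207 + 0.0016 + 0.0177 + 0.0170 = 0.057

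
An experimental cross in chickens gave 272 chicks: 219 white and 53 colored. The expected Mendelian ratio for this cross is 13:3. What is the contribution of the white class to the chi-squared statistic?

The 13:3 ratio has 16 parts, so with N = 272 the expected counts are:
  white: 272 × 13/16 = 221
  colored: 272 × 3/16 = 51
Contribution of white: (219 − 221)² / 221 = 0.0181

0.018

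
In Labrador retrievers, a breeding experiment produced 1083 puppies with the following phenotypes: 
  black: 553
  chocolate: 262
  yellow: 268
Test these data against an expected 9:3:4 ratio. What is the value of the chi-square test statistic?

Total ratio parts = 16. Expected numbers out of 1083:
  black: 1083 × 9/16 = 609.1875
  chocolate: 1083 × 3/16 = 203.0625
  yellow: 1083 × 4/16 = 270.75
χ² = Σ (O − E)² / E
  black: (553 − 609.1875)² / 609.1875 = 5.1824
  chocolate: (262 − 203.0625)² / 203.0625 = 17.1062
  yellow: (268 − 270.75)² / 270.75 = 0.0279
χ² = 5.1824 + 17.1062 + 0.0279 = 22.3165 ≈ 22.317

22.317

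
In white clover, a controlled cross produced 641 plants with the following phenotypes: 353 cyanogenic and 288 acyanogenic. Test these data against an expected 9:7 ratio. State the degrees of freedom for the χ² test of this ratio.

A goodness-of-fit test with 2 phenotype classes has df = 2 − 1 = 1.

1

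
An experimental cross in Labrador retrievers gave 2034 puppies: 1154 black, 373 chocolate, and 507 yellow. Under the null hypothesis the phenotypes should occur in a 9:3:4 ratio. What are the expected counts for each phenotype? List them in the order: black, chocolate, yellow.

1144.125, 381.375, 508.5

Expected counts for N = 2034 under a 9:3:4 ratio (total parts = 16):
  black: 2034 × 9/16 = 1144.125
  chocolate: 2034 × 3/16 = 381.375
  yellow: 2034 × 4/16 = 508.5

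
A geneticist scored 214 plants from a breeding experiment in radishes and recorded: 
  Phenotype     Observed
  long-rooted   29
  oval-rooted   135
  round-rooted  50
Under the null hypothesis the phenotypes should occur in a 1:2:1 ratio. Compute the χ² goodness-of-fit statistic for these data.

18.776

Under the 1:2:1 hypothesis (Σ ratio = 4, N = 214):
  long-rooted: 214 × 1/4 = 53.5
  oval-rooted: 214 × 2/4 = 107
  round-rooted: 214 × 1/4 = 53.5
χ² = Σ (O − E)² / E
  long-rooted: (29 − 53.5)² / 53.5 = 11.2196
  oval-rooted: (135 − 107)² / 107 = 7.3271
  round-rooted: (50 − 53.5)² / 53.5 = 0.2290
χ² = 11.2196 + 7.3271 + 0.2290 = 18.7757 ≈ 18.776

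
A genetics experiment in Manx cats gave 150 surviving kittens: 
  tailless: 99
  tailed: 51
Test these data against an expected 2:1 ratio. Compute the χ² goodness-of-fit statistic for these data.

Under the 2:1 hypothesis (Σ ratio = 3, N = 150):
  tailless: 150 × 2/3 = 100
  tailed: 150 × 1/3 = 50
χ² = Σ (O − E)² / E
  tailless: (99 − 100)² / 100 = 0.0100
  tailed: (51 − 50)² / 50 = 0.0200
χ² = 0.0100 + 0.0200 = 0.030

0.030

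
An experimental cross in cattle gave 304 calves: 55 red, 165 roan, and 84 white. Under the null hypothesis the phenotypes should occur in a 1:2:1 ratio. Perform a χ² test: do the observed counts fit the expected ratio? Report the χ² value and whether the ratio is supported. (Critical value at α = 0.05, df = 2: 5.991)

The 1:2:1 ratio has 4 parts, so with N = 304 the expected counts are:
  red: 304 × 1/4 = 76
  roan: 304 × 2/4 = 152
  white: 304 × 1/4 = 76
χ² = Σ (O − E)² / E
  red: (55 − 76)² / 76 = 5.8026
  roan: (165 − 152)² / 152 = 1.1118
  white: (84 − 76)² / 76 = 0.8421
χ² = 5.8026 + 1.1118 + 0.8421 = 7.7565 ≈ 7.757
Degrees of freedom = 3 − 1 = 2; critical value at α = 0.05 is 5.991.
Since 7.757 > 5.991, we reject the null hypothesis — the data do not fit the 1:2:1 ratio.

7.757; not consistent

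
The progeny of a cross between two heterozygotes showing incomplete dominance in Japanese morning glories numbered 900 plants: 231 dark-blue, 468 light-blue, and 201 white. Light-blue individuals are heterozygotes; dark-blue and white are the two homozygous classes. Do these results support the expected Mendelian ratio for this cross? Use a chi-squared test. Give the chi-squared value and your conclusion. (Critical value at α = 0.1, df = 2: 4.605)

With incomplete dominance, a heterozygote × heterozygote cross gives a 1:2:1 phenotypic ratio.
The 1:2:1 ratio has 4 parts, so with N = 900 the expected counts are:
  dark-blue: 900 × 1/4 = 225
  light-blue: 900 × 2/4 = 450
  white: 900 × 1/4 = 225
χ² = Σ (O − E)² / E
  dark-blue: (231 − 225)² / 225 = 0.1600
  light-blue: (468 − 450)² / 450 = 0.7200
  white: (201 − 225)² / 225 = 2.5600
χ² = 0.1600 + 0.7200 + 2.5600 = 3.440
Degrees of freedom = 3 − 1 = 2; critical value at α = 0.1 is 4.605.
Since 3.440 < 4.605, we fail to reject the null hypothesis — the data are consistent with the 1:2:1 ratio.

3.440; consistent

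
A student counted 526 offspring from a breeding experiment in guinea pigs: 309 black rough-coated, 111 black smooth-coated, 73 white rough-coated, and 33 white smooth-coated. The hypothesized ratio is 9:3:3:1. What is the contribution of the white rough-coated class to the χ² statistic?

Expected counts for N = 526 under a 9:3:3:1 ratio (total parts = 16):
  black rough-coated: 526 × 9/16 = 295.875
  black smooth-coated: 526 × 3/16 = 98.625
  white rough-coated: 526 × 3/16 = 98.625
  white smooth-coated: 526 × 1/16 = 32.875
Contribution of white rough-coated: (73 − 98.625)² / 98.625 = 6.6580

6.658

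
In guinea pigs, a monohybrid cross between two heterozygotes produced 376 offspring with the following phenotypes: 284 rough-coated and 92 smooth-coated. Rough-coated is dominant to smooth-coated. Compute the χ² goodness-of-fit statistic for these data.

For a monohybrid cross between heterozygotes with complete dominance, the expected phenotypic ratio is 3:1.
Total ratio parts = 4. Expected numbers out of 376:
  rough-coated: 376 × 3/4 = 282
  smooth-coated: 376 × 1/4 = 94
χ² = Σ (O − E)² / E
  rough-coated: (284 − 282)² / 282 = 0.0142
  smooth-coated: (92 − 94)² / 94 = 0.0426
χ² = 0.0142 + 0.0426 = 0.0568 ≈ 0.057

0.057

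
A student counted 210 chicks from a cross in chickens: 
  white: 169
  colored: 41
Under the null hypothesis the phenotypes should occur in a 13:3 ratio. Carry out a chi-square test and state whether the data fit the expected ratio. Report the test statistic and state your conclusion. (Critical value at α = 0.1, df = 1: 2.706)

0.083; consistent

Under the 13:3 hypothesis (Σ ratio = 16, N = 210):
  white: 210 × 13/16 = 170.625
  colored: 210 × 3/16 = 39.375
χ² = Σ (O − E)² / E
  white: (169 − 170.625)² / 170.625 = 0.0155
  colored: (41 − 39.375)² / 39.375 = 0.0671
χ² = 0.0155 + 0.0671 = 0.0826 ≈ 0.083
Degrees of freedom = 2 − 1 = 1; critical value at α = 0.1 is 2.706.
Since 0.083 < 2.706, we fail to reject the null hypothesis — the data are consistent with the 13:3 ratio.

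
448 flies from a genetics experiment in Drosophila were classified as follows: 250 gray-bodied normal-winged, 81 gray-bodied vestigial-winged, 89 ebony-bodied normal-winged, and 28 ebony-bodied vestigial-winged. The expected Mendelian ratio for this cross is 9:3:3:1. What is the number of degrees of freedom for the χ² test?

3

A goodness-of-fit test with 4 phenotype classes has df = 4 − 1 = 3.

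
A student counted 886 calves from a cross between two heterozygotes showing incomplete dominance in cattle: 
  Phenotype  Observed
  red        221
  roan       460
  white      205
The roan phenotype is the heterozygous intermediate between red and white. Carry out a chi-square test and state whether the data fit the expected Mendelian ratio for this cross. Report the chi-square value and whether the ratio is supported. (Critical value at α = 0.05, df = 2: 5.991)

1.883; consistent

With incomplete dominance, a heterozygote × heterozygote cross gives a 1:2:1 phenotypic ratio.
Under the 1:2:1 hypothesis (Σ ratio = 4, N = 886):
  red: 886 × 1/4 = 221.5
  roan: 886 × 2/4 = 443
  white: 886 × 1/4 = 221.5
χ² = Σ (O − E)² / E
  red: (221 − 221.5)² / 221.5 = 0.0011
  roan: (460 − 443)² / 443 = 0.6524
  white: (205 − 221.5)² / 221.5 = 1.2291
χ² = 0.0011 + 0.6524 + 1.2291 = 1.8826 ≈ 1.883
Degrees of freedom = 3 − 1 = 2; critical value at α = 0.05 is 5.991.
Since 1.883 < 5.991, we fail to reject the null hypothesis — the data are consistent with the 1:2:1 ratio.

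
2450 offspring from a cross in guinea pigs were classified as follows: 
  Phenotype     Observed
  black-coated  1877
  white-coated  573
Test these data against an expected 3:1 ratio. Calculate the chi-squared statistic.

3.396

Expected counts for N = 2450 under a 3:1 ratio (total parts = 4):
  black-coated: 2450 × 3/4 = 1837.5
  white-coated: 2450 × 1/4 = 612.5
χ² = Σ (O − E)² / E
  black-coated: (1877 − 1837.5)² / 1837.5 = 0.8491
  white-coated: (573 − 612.5)² / 612.5 = 2.5473
χ² = 0.8491 + 2.5473 = 3.3964 ≈ 3.396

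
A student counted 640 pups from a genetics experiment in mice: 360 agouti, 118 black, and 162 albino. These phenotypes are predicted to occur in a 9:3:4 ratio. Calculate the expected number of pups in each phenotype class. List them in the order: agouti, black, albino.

Expected counts for N = 640 under a 9:3:4 ratio (total parts = 16):
  agouti: 640 × 9/16 = 360
  black: 640 × 3/16 = 120
  albino: 640 × 4/16 = 160

360, 120, 160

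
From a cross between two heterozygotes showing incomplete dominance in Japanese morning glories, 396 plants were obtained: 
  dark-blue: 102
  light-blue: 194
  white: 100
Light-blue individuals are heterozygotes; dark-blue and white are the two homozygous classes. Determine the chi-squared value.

With incomplete dominance, a heterozygote × heterozygote cross gives a 1:2:1 phenotypic ratio.
Expected counts for N = 396 under a 1:2:1 ratio (total parts = 4):
  dark-blue: 396 × 1/4 = 99
  light-blue: 396 × 2/4 = 198
  white: 396 × 1/4 = 99
χ² = Σ (O − E)² / E
  dark-blue: (102 − 99)² / 99 = 0.0909
  light-blue: (194 − 198)² / 198 = 0.0808
  white: (100 − 99)² / 99 = 0.0101
χ² = 0.0909 + 0.0808 + 0.0101 = 0.1818 ≈ 0.182

0.182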